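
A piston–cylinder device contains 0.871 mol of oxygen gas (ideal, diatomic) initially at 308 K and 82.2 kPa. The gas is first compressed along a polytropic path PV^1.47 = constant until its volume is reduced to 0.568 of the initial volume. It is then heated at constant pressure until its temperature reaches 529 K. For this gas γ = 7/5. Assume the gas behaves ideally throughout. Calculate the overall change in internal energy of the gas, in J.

4000 J

V₁ = nRT₁/P₁ = 0.871×8.314×308/82.2 = 27.1 L.
Step 1 — Polytropic n=1.47: T₂ = T₁(V₁/V₂)^(n−1) = 308×(1.76)^0.47 = 402 K; P₂ = P₁(V₁/V₂)^n = 189 kPa.
W = (P₁V₁−P₂V₂)/(n−1) = (82.2×27.1−189×15.4)/0.47 = -1450 J.
ΔU = nCvΔT = 0.871×20.8×(402−308) = 1700 J.
Q = ΔU + W = 253 J.
State after step 1: P = 189 kPa, V = 15.4 L, T = 402 K.
Step 2 — Isobaric: P stays 189 kPa; V/T = const ⇒ T₂ = 529 K, V₂ = 20.3 L.
W = PΔV = 189×(20.3−15.4) kPa·L = 921 J.
ΔU = nCvΔT = 0.871×20.8×(529−402) = 2300 J.
Q = ΔU + W = nCpΔT = 3220 J.
Net over both steps: W = -524 J, Q = 3480 J, ΔU = 4000 J.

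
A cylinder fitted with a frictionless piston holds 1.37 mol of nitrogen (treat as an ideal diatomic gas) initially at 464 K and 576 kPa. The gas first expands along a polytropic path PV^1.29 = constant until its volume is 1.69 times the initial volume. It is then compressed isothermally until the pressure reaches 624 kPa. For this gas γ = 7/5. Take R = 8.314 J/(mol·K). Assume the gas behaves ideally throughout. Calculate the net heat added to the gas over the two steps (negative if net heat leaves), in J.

-2730 J

V₁ = nRT₁/P₁ = 1.37×8.314×464/576 = 9.18 L.
Step 1 — Polytropic n=1.29: T₂ = T₁(V₁/V₂)^(n−1) = 464×(0.592)^0.29 = 399 K; P₂ = P₁(V₁/V₂)^n = 293 kPa.
W = (P₁V₁−P₂V₂)/(n−1) = (576×9.18−293×15.5)/0.29 = 2570 J.
ΔU = nCvΔT = 1.37×20.8×(399−464) = -1870 J.
Q = ΔU + W = 707 J.
State after step 1: P = 293 kPa, V = 15.5 L, T = 399 K.
Step 2 — Isothermal: T stays 399 K; PV = const ⇒ V₂ = 7.27 L, P₂ = 624 kPa.
ΔU = 0 (ideal gas, T constant).
W = nRT ln(V₂/V₁) = 1.37×8.314×399×ln(0.469) = -3440 J.
Q = ΔU + W = -3440 J.
Net over both steps: W = -863 J, Q = -2730 J, ΔU = -1870 J.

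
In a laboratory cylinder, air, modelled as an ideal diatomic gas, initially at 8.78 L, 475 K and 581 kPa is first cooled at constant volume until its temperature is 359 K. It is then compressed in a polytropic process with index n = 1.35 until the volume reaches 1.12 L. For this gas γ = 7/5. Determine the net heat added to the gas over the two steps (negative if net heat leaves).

n = P₁V₁/(RT₁) = 581×8.78/(8.314×475) = 1.29 mol.
Step 1 — Isochoric: V stays 8.78 L; P/T = const ⇒ T₂ = 359 K, P₂ = 439 kPa.
W = 0 (no volume change).
ΔU = nCvΔT = 1.29×20.8×(359−475) = -3110 J.
Q = ΔU = -3110 J.
State after step 1: P = 439 kPa, V = 8.78 L, T = 359 K.
Step 2 — Polytropic n=1.35: T₂ = T₁(V₁/V₂)^(n−1) = 359×(7.84)^0.35 = 738 K; P₂ = P₁(V₁/V₂)^n = 7080 kPa.
W = (P₁V₁−P₂V₂)/(n−1) = (439×8.78−7080×1.12)/0.35 = -11600 J.
ΔU = nCvΔT = 1.29×20.8×(738−359) = 10200 J.
Q = ΔU + W = -1450 J.
Net over both steps: W = -11600 J, Q = -4570 J, ΔU = 7060 J.

-4570 J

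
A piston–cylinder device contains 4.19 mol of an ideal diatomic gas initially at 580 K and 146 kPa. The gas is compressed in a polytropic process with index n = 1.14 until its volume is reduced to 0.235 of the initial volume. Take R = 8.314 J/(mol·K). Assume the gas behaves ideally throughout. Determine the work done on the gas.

32400 J

V₁ = nRT₁/P₁ = 4.19×8.314×580/146 = 138 L.
Polytropic n=1.14: T₂ = T₁(V₁/V₂)^(n−1) = 580×(4.26)^0.14 = 710 K; P₂ = P₁(V₁/V₂)^n = 761 kPa.
W = (P₁V₁−P₂V₂)/(n−1) = (146×138−761×32.5)/0.14 = -32400 J.
Work done on the gas = −W_by = 32400 J.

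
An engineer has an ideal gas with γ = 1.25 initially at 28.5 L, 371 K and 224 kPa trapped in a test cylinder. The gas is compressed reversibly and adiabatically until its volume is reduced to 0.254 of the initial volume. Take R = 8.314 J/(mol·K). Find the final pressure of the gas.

1240 kPa

Adiabatic: TV^(γ−1) = const ⇒ T₂ = 371×(3.94)^0.250 = 523 K; PV^γ = const ⇒ P₂ = 1240 kPa.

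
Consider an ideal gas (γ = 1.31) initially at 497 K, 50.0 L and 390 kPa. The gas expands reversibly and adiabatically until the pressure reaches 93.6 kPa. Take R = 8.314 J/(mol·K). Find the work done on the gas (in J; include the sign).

n = P₁V₁/(RT₁) = 390×50.0/(8.314×497) = 4.72 mol.
Adiabatic: T₂/T₁ = (P₂/P₁)^((γ−1)/γ) ⇒ T₂ = 497×(0.240)^0.237 = 355 K; V₂ = 149 L.
ΔU = nCvΔT = 4.72×26.8×(355−497) = -18000 J.
Q = 0 for an adiabatic process, so W = −ΔU = 18000 J.
Work done on the gas = −W_by = -18000 J.

-18000 J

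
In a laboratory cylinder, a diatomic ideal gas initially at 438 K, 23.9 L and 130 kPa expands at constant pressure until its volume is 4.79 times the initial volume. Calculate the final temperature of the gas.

Isobaric: P stays 130 kPa; V/T = const ⇒ T₂ = 2100 K, V₂ = 114 L.

2100 K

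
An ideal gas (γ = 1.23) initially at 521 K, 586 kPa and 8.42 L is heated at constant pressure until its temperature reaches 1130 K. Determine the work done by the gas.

n = P₁V₁/(RT₁) = 586×8.42/(8.314×521) = 1.14 mol.
Isobaric: P stays 586 kPa; V/T = const ⇒ T₂ = 1130 K, V₂ = 18.3 L.
W = PΔV = 586×(18.3−8.42) kPa·L = 5770 J.

5770 J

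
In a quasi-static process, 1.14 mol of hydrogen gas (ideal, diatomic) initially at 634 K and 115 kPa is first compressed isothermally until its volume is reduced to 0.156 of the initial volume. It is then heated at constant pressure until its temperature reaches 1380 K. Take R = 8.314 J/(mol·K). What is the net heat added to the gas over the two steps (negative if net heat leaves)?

13600 J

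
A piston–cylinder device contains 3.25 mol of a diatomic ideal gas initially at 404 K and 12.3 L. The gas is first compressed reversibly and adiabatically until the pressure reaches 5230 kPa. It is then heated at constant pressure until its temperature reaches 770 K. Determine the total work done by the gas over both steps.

P₁ = nRT₁/V₁ = 3.25×8.314×404/12.3 = 888 kPa.
Step 1 — Adiabatic: T₂/T₁ = (P₂/P₁)^((γ−1)/γ) ⇒ T₂ = 404×(5.89)^0.286 = 671 K; V₂ = 3.46 L.
ΔU = nCvΔT = 3.25×20.8×(671−404) = 18000 J.
Q = 0 for an adiabatic process, so W = −ΔU = -18000 J.
State after step 1: P = 5230 kPa, V = 3.46 L, T = 671 K.
Step 2 — Isobaric: P stays 5230 kPa; V/T = const ⇒ T₂ = 770 K, V₂ = 3.98 L.
W = PΔV = 5230×(3.98−3.46) kPa·L = 2690 J.
ΔU = nCvΔT = 3.25×20.8×(770−671) = 6710 J.
Q = ΔU + W = nCpΔT = 9400 J.
Net over both steps: W = -15300 J, Q = 9400 J, ΔU = 24700 J.

-15300 J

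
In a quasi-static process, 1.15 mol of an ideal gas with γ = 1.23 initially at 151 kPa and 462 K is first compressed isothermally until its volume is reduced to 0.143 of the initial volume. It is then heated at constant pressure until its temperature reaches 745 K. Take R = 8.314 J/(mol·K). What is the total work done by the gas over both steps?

V₁ = nRT₁/P₁ = 1.15×8.314×462/151 = 29.3 L.
Step 1 — Isothermal: T stays 462 K; PV = const ⇒ V₂ = 4.18 L, P₂ = 1060 kPa.
ΔU = 0 (ideal gas, T constant).
W = nRT ln(V₂/V₁) = 1.15×8.314×462×ln(0.143) = -8590 J.
Q = ΔU + W = -8590 J.
State after step 1: P = 1060 kPa, V = 4.18 L, T = 462 K.
Step 2 — Isobaric: P stays 1060 kPa; V/T = const ⇒ T₂ = 745 K, V₂ = 6.75 L.
W = PΔV = 1060×(6.75−4.18) kPa·L = 2710 J.
ΔU = nCvΔT = 1.15×36.1×(745−462) = 11800 J.
Q = ΔU + W = nCpΔT = 14500 J.
Net over both steps: W = -5890 J, Q = 5880 J, ΔU = 11800 J.

-5890 J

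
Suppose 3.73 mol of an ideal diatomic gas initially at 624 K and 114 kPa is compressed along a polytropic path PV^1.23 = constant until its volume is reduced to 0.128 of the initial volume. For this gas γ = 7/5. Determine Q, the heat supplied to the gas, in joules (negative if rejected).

V₁ = nRT₁/P₁ = 3.73×8.314×624/114 = 170 L.
Polytropic n=1.23: T₂ = T₁(V₁/V₂)^(n−1) = 624×(7.81)^0.23 = 1000 K; P₂ = P₁(V₁/V₂)^n = 1430 kPa.
W = (P₁V₁−P₂V₂)/(n−1) = (114×170−1430×21.7)/0.23 = -50900 J.
ΔU = nCvΔT = 3.73×20.8×(1000−624) = 29200 J.
Q = ΔU + W = -21600 J.

-21600 J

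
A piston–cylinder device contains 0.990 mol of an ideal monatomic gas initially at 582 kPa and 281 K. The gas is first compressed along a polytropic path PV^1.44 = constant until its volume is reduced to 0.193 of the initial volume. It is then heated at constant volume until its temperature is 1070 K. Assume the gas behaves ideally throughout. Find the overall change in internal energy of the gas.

9740 J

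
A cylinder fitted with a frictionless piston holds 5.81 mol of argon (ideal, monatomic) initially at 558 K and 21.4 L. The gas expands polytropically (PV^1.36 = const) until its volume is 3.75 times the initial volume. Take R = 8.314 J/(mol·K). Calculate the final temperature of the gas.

347 K

P₁ = nRT₁/V₁ = 5.81×8.314×558/21.4 = 1260 kPa.
Polytropic n=1.36: T₂ = T₁(V₁/V₂)^(n−1) = 558×(0.267)^0.36 = 347 K; P₂ = P₁(V₁/V₂)^n = 209 kPa.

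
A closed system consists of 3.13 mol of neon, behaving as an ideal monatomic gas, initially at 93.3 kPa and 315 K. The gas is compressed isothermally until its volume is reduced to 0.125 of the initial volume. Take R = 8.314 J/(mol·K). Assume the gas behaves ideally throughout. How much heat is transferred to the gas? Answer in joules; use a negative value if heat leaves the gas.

-17000 J

V₁ = nRT₁/P₁ = 3.13×8.314×315/93.3 = 87.9 L.
Isothermal: T stays 315 K; PV = const ⇒ V₂ = 11.0 L, P₂ = 746 kPa.
ΔU = 0 (ideal gas, T constant).
W = nRT ln(V₂/V₁) = 3.13×8.314×315×ln(0.125) = -17000 J.
Q = ΔU + W = -17000 J.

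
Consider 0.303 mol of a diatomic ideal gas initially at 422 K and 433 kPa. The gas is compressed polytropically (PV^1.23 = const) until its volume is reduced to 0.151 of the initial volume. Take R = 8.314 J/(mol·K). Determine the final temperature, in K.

652 K

V₁ = nRT₁/P₁ = 0.303×8.314×422/433 = 2.46 L.
Polytropic n=1.23: T₂ = T₁(V₁/V₂)^(n−1) = 422×(6.62)^0.23 = 652 K; P₂ = P₁(V₁/V₂)^n = 4430 kPa.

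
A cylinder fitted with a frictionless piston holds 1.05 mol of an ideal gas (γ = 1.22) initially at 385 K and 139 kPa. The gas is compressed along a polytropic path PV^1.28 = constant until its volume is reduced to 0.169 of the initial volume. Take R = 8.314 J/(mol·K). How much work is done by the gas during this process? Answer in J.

V₁ = nRT₁/P₁ = 1.05×8.314×385/139 = 24.2 L.
Polytropic n=1.28: T₂ = T₁(V₁/V₂)^(n−1) = 385×(5.92)^0.28 = 633 K; P₂ = P₁(V₁/V₂)^n = 1350 kPa.
W = (P₁V₁−P₂V₂)/(n−1) = (139×24.2−1350×4.09)/0.28 = -7740 J.

-7740 J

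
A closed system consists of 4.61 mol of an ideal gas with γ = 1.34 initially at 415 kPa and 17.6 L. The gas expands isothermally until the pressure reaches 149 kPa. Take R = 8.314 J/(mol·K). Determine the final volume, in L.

T₁ = P₁V₁/(nR) = 415×17.6/(4.61×8.314) = 191 K.
Isothermal: T stays 191 K; PV = const ⇒ V₂ = 49.0 L, P₂ = 149 kPa.

49.0 L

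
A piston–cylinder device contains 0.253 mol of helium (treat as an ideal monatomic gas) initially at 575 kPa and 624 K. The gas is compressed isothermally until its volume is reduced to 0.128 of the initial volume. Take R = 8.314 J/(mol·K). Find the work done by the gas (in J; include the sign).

V₁ = nRT₁/P₁ = 0.253×8.314×624/575 = 2.28 L.
Isothermal: T stays 624 K; PV = const ⇒ V₂ = 0.292 L, P₂ = 4490 kPa.
W = nRT ln(V₂/V₁) = 0.253×8.314×624×ln(0.128) = -2700 J.

-2700 J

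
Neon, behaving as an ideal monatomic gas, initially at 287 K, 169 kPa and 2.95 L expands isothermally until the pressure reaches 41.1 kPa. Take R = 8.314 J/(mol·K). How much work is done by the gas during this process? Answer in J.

705 J

n = P₁V₁/(RT₁) = 169×2.95/(8.314×287) = 0.209 mol.
Isothermal: T stays 287 K; PV = const ⇒ V₂ = 12.1 L, P₂ = 41.1 kPa.
W = nRT ln(V₂/V₁) = 0.209×8.314×287×ln(4.11) = 705 J.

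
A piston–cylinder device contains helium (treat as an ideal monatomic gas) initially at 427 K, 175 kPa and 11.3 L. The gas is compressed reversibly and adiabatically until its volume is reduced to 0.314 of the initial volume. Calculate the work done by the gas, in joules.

-3450 J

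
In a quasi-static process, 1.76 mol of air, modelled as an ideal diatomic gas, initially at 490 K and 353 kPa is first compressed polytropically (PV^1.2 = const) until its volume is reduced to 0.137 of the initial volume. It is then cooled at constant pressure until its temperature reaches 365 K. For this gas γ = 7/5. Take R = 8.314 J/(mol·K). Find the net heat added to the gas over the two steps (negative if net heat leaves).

-27400 J

V₁ = nRT₁/P₁ = 1.76×8.314×490/353 = 20.3 L.
Step 1 — Polytropic n=1.2: T₂ = T₁(V₁/V₂)^(n−1) = 490×(7.30)^0.20 = 729 K; P₂ = P₁(V₁/V₂)^n = 3830 kPa.
W = (P₁V₁−P₂V₂)/(n−1) = (353×20.3−3830×2.78)/0.20 = -17500 J.
ΔU = nCvΔT = 1.76×20.8×(729−490) = 8750 J.
Q = ΔU + W = -8750 J.
State after step 1: P = 3830 kPa, V = 2.78 L, T = 729 K.
Step 2 — Isobaric: P stays 3830 kPa; V/T = const ⇒ T₂ = 365 K, V₂ = 1.39 L.
W = PΔV = 3830×(1.39−2.78) kPa·L = -5330 J.
ΔU = nCvΔT = 1.76×20.8×(365−729) = -13300 J.
Q = ΔU + W = nCpΔT = -18700 J.
Net over both steps: W = -22800 J, Q = -27400 J, ΔU = -4570 J.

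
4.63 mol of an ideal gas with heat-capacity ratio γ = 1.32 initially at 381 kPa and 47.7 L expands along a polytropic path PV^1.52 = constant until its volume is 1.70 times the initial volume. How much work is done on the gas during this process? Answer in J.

-8430 J

T₁ = P₁V₁/(nR) = 381×47.7/(4.63×8.314) = 472 K.
Polytropic n=1.52: T₂ = T₁(V₁/V₂)^(n−1) = 472×(0.588)^0.52 = 358 K; P₂ = P₁(V₁/V₂)^n = 170 kPa.
W = (P₁V₁−P₂V₂)/(n−1) = (381×47.7−170×81.1)/0.52 = 8430 J.
Work done on the gas = −W_by = -8430 J.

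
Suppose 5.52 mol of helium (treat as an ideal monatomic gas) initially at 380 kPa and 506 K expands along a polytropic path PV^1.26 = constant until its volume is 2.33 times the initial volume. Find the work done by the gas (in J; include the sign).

V₁ = nRT₁/P₁ = 5.52×8.314×506/380 = 61.1 L.
Polytropic n=1.26: T₂ = T₁(V₁/V₂)^(n−1) = 506×(0.429)^0.26 = 406 K; P₂ = P₁(V₁/V₂)^n = 131 kPa.
W = (P₁V₁−P₂V₂)/(n−1) = (380×61.1−131×142)/0.26 = 17600 J.

17600 J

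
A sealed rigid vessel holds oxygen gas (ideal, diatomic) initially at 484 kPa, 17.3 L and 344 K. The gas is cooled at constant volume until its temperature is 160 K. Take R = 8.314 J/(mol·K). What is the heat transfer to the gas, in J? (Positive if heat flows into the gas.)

n = P₁V₁/(RT₁) = 484×17.3/(8.314×344) = 2.93 mol.
Isochoric: V stays 17.3 L; P/T = const ⇒ T₂ = 160 K, P₂ = 225 kPa.
W = 0 (no volume change).
ΔU = nCvΔT = 2.93×20.8×(160−344) = -11200 J.
Q = ΔU = -11200 J.

-11200 J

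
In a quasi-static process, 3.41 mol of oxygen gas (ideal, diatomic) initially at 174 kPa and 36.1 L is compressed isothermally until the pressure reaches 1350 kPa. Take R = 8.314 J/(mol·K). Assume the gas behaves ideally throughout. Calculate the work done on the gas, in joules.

12900 J

T₁ = P₁V₁/(nR) = 174×36.1/(3.41×8.314) = 222 K.
Isothermal: T stays 222 K; PV = const ⇒ V₂ = 4.65 L, P₂ = 1350 kPa.
W = nRT ln(V₂/V₁) = 3.41×8.314×222×ln(0.129) = -12900 J.
Work done on the gas = −W_by = 12900 J.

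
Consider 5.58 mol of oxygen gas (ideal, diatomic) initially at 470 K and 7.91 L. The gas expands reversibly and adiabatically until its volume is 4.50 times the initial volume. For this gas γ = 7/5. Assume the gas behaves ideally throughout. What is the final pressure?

336 kPa

P₁ = nRT₁/V₁ = 5.58×8.314×470/7.91 = 2760 kPa.
Adiabatic: TV^(γ−1) = const ⇒ T₂ = 470×(0.222)^0.400 = 258 K; PV^γ = const ⇒ P₂ = 336 kPa.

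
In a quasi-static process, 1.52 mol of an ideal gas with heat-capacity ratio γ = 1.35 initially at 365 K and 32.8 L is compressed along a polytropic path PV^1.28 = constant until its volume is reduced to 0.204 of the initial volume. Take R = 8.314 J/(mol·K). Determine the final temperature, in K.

570 K

P₁ = nRT₁/V₁ = 1.52×8.314×365/32.8 = 141 kPa.
Polytropic n=1.28: T₂ = T₁(V₁/V₂)^(n−1) = 365×(4.90)^0.28 = 570 K; P₂ = P₁(V₁/V₂)^n = 1080 kPa.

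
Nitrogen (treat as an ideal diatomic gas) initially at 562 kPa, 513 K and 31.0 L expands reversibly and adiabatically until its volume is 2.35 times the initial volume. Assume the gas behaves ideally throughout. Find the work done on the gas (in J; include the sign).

-12600 J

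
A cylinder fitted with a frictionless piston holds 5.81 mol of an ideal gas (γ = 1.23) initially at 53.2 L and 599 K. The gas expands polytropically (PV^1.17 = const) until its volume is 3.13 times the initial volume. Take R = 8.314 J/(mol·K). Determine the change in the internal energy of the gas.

P₁ = nRT₁/V₁ = 5.81×8.314×599/53.2 = 544 kPa.
Polytropic n=1.17: T₂ = T₁(V₁/V₂)^(n−1) = 599×(0.319)^0.17 = 493 K; P₂ = P₁(V₁/V₂)^n = 143 kPa.
For an ideal gas ΔU = nCvΔT with Cv = R/(γ−1) = 36.1 J/(mol·K).
ΔU = 5.81×36.1×(493−599) = -22200 J.

-22200 J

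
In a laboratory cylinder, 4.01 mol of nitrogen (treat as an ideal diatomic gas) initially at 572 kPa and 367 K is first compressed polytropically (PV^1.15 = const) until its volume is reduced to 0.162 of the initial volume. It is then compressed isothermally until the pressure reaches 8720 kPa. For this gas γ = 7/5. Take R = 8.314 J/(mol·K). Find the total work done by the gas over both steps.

-35800 J

V₁ = nRT₁/P₁ = 4.01×8.314×367/572 = 21.4 L.
Step 1 — Polytropic n=1.15: T₂ = T₁(V₁/V₂)^(n−1) = 367×(6.17)^0.15 = 482 K; P₂ = P₁(V₁/V₂)^n = 4640 kPa.
W = (P₁V₁−P₂V₂)/(n−1) = (572×21.4−4640×3.47)/0.15 = -25600 J.
ΔU = nCvΔT = 4.01×20.8×(482−367) = 9600 J.
Q = ΔU + W = -16000 J.
State after step 1: P = 4640 kPa, V = 3.47 L, T = 482 K.
Step 2 — Isothermal: T stays 482 K; PV = const ⇒ V₂ = 1.84 L, P₂ = 8720 kPa.
ΔU = 0 (ideal gas, T constant).
W = nRT ln(V₂/V₁) = 4.01×8.314×482×ln(0.532) = -10100 J.
Q = ΔU + W = -10100 J.
Net over both steps: W = -35800 J, Q = -26100 J, ΔU = 9600 J.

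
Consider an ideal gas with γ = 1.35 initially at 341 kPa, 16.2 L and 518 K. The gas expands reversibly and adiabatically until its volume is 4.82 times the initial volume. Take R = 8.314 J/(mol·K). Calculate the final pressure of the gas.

40.8 kPa

Adiabatic: TV^(γ−1) = const ⇒ T₂ = 518×(0.207)^0.350 = 299 K; PV^γ = const ⇒ P₂ = 40.8 kPa.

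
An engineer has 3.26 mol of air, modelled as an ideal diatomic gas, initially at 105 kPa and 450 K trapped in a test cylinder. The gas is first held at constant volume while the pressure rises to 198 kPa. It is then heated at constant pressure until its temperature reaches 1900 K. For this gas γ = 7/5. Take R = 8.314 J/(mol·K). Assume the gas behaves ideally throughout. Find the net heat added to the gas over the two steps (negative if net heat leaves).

127000 J

V₁ = nRT₁/P₁ = 3.26×8.314×450/105 = 116 L.
Step 1 — Isochoric: V stays 116 L; P/T = const ⇒ T₂ = 849 K, P₂ = 198 kPa.
W = 0 (no volume change).
ΔU = nCvΔT = 3.26×20.8×(849−450) = 27000 J.
Q = ΔU = 27000 J.
State after step 1: P = 198 kPa, V = 116 L, T = 849 K.
Step 2 — Isobaric: P stays 198 kPa; V/T = const ⇒ T₂ = 1900 K, V₂ = 260 L.
W = PΔV = 198×(260−116) kPa·L = 28500 J.
ΔU = nCvΔT = 3.26×20.8×(1900−849) = 71200 J.
Q = ΔU + W = nCpΔT = 99700 J.
Net over both steps: W = 28500 J, Q = 127000 J, ΔU = 98300 J.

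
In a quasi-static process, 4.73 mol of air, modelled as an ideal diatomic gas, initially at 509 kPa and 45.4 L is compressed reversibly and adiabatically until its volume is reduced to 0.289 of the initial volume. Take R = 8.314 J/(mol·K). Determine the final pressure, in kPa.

2890 kPa

T₁ = P₁V₁/(nR) = 509×45.4/(4.73×8.314) = 588 K.
Adiabatic: TV^(γ−1) = const ⇒ T₂ = 588×(3.46)^0.400 = 965 K; PV^γ = const ⇒ P₂ = 2890 kPa.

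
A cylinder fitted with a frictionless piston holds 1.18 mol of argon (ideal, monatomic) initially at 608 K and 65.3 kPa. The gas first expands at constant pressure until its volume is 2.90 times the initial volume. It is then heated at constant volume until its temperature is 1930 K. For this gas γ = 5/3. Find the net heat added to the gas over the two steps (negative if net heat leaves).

V₁ = nRT₁/P₁ = 1.18×8.314×608/65.3 = 91.3 L.
Step 1 — Isobaric: P stays 65.3 kPa; V/T = const ⇒ T₂ = 1760 K, V₂ = 265 L.
W = PΔV = 65.3×(265−91.3) kPa·L = 11300 J.
ΔU = nCvΔT = 1.18×12.5×(1760−608) = 17000 J.
Q = ΔU + W = nCpΔT = 28300 J.
State after step 1: P = 65.3 kPa, V = 265 L, T = 1760 K.
Step 2 — Isochoric: V stays 265 L; P/T = const ⇒ T₂ = 1930 K, P₂ = 71.5 kPa.
W = 0 (no volume change).
ΔU = nCvΔT = 1.18×12.5×(1930−1760) = 2450 J.
Q = ΔU = 2450 J.
Net over both steps: W = 11300 J, Q = 30800 J, ΔU = 19500 J.

30800 J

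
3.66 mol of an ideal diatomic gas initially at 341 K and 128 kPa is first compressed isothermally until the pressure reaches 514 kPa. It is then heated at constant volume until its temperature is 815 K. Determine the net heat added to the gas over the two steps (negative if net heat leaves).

V₁ = nRT₁/P₁ = 3.66×8.314×341/128 = 81.1 L.
Step 1 — Isothermal: T stays 341 K; PV = const ⇒ V₂ = 20.2 L, P₂ = 514 kPa.
ΔU = 0 (ideal gas, T constant).
W = nRT ln(V₂/V₁) = 3.66×8.314×341×ln(0.249) = -14400 J.
Q = ΔU + W = -14400 J.
State after step 1: P = 514 kPa, V = 20.2 L, T = 341 K.
Step 2 — Isochoric: V stays 20.2 L; P/T = const ⇒ T₂ = 815 K, P₂ = 1230 kPa.
W = 0 (no volume change).
ΔU = nCvΔT = 3.66×20.8×(815−341) = 36100 J.
Q = ΔU = 36100 J.
Net over both steps: W = -14400 J, Q = 21600 J, ΔU = 36100 J.

21600 J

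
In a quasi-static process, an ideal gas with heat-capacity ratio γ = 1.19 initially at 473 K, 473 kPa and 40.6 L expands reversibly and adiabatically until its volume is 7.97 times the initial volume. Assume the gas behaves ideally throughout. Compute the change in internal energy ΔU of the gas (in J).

n = P₁V₁/(RT₁) = 473×40.6/(8.314×473) = 4.88 mol.
Adiabatic: TV^(γ−1) = const ⇒ T₂ = 473×(0.125)^0.190 = 319 K; PV^γ = const ⇒ P₂ = 40.0 kPa.
For an ideal gas ΔU = nCvΔT with Cv = R/(γ−1) = 43.8 J/(mol·K).
ΔU = 4.88×43.8×(319−473) = -32900 J.

-32900 J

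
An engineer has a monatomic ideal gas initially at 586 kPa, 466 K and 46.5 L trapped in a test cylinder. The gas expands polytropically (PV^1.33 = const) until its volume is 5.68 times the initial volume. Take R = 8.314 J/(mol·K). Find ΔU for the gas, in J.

-17800 J

n = P₁V₁/(RT₁) = 586×46.5/(8.314×466) = 7.03 mol.
Polytropic n=1.33: T₂ = T₁(V₁/V₂)^(n−1) = 466×(0.176)^0.33 = 263 K; P₂ = P₁(V₁/V₂)^n = 58.2 kPa.
For an ideal gas ΔU = nCvΔT with Cv = (3/2)R = 12.5 J/(mol·K).
ΔU = 7.03×12.5×(263−466) = -17800 J.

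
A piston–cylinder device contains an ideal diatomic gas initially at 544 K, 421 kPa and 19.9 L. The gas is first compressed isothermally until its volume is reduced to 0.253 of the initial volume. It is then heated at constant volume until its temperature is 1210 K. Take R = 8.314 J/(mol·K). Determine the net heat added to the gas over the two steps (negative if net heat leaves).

14100 J

n = P₁V₁/(RT₁) = 421×19.9/(8.314×544) = 1.85 mol.
Step 1 — Isothermal: T stays 544 K; PV = const ⇒ V₂ = 5.03 L, P₂ = 1660 kPa.
ΔU = 0 (ideal gas, T constant).
W = nRT ln(V₂/V₁) = 1.85×8.314×544×ln(0.253) = -11500 J.
Q = ΔU + W = -11500 J.
State after step 1: P = 1660 kPa, V = 5.03 L, T = 544 K.
Step 2 — Isochoric: V stays 5.03 L; P/T = const ⇒ T₂ = 1210 K, P₂ = 3700 kPa.
W = 0 (no volume change).
ΔU = nCvΔT = 1.85×20.8×(1210−544) = 25600 J.
Q = ΔU = 25600 J.
Net over both steps: W = -11500 J, Q = 14100 J, ΔU = 25600 J.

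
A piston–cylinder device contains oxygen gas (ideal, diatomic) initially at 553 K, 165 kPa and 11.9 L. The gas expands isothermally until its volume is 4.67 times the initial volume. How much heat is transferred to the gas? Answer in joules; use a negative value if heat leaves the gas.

n = P₁V₁/(RT₁) = 165×11.9/(8.314×553) = 0.427 mol.
Isothermal: T stays 553 K; PV = const ⇒ V₂ = 55.6 L, P₂ = 35.3 kPa.
ΔU = 0 (ideal gas, T constant).
W = nRT ln(V₂/V₁) = 0.427×8.314×553×ln(4.67) = 3030 J.
Q = ΔU + W = 3030 J.

3030 J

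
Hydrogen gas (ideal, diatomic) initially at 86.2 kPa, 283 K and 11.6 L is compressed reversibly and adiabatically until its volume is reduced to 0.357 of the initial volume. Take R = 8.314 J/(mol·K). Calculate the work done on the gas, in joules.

1270 J

n = P₁V₁/(RT₁) = 86.2×11.6/(8.314×283) = 0.425 mol.
Adiabatic: TV^(γ−1) = const ⇒ T₂ = 283×(2.80)^0.400 = 427 K; PV^γ = const ⇒ P₂ = 365 kPa.
ΔU = nCvΔT = 0.425×20.8×(427−283) = 1270 J.
Q = 0 for an adiabatic process, so W = −ΔU = -1270 J.
Work done on the gas = −W_by = 1270 J.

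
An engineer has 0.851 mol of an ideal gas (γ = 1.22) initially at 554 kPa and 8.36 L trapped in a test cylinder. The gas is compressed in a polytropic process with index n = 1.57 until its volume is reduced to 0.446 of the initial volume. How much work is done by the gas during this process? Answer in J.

T₁ = P₁V₁/(nR) = 554×8.36/(0.851×8.314) = 655 K.
Polytropic n=1.57: T₂ = T₁(V₁/V₂)^(n−1) = 655×(2.24)^0.57 = 1040 K; P₂ = P₁(V₁/V₂)^n = 1970 kPa.
W = (P₁V₁−P₂V₂)/(n−1) = (554×8.36−1970×3.73)/0.57 = -4750 J.

-4750 J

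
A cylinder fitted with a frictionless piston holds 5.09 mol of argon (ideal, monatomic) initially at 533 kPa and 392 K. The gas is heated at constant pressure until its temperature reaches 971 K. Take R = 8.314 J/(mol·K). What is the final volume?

77.1 L

V₁ = nRT₁/P₁ = 5.09×8.314×392/533 = 31.1 L.
Isobaric: P stays 533 kPa; V/T = const ⇒ T₂ = 971 K, V₂ = 77.1 L.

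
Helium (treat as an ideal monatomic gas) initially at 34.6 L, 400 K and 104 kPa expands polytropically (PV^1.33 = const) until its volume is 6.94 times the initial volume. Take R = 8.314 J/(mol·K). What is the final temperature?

Polytropic n=1.33: T₂ = T₁(V₁/V₂)^(n−1) = 400×(0.144)^0.33 = 211 K; P₂ = P₁(V₁/V₂)^n = 7.91 kPa.

211 K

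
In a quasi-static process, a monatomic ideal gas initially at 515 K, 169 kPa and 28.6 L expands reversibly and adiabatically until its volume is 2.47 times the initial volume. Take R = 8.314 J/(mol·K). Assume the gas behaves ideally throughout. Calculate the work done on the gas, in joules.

-3280 J

n = P₁V₁/(RT₁) = 169×28.6/(8.314×515) = 1.13 mol.
Adiabatic: TV^(γ−1) = const ⇒ T₂ = 515×(0.405)^0.667 = 282 K; PV^γ = const ⇒ P₂ = 37.4 kPa.
ΔU = nCvΔT = 1.13×12.5×(282−515) = -3280 J.
Q = 0 for an adiabatic process, so W = −ΔU = 3280 J.
Work done on the gas = −W_by = -3280 J.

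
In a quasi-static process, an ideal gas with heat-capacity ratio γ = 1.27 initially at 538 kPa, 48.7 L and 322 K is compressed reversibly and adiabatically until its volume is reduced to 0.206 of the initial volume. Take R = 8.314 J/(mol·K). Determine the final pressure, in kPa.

4000 kPa

Adiabatic: TV^(γ−1) = const ⇒ T₂ = 322×(4.85)^0.270 = 493 K; PV^γ = const ⇒ P₂ = 4000 kPa.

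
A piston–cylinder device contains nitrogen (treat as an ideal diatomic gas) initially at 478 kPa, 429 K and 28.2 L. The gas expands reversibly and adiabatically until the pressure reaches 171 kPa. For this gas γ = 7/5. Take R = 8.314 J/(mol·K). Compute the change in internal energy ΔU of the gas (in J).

n = P₁V₁/(RT₁) = 478×28.2/(8.314×429) = 3.78 mol.
Adiabatic: T₂/T₁ = (P₂/P₁)^((γ−1)/γ) ⇒ T₂ = 429×(0.358)^0.286 = 320 K; V₂ = 58.8 L.
For an ideal gas ΔU = nCvΔT with Cv = (5/2)R = 20.8 J/(mol·K).
ΔU = 3.78×20.8×(320−429) = -8580 J.

-8580 J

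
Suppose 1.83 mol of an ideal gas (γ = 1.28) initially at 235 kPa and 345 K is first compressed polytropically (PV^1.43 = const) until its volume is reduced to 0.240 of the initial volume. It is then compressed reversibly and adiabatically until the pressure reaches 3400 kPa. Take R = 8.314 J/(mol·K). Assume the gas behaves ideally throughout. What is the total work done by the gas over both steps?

V₁ = nRT₁/P₁ = 1.83×8.314×345/235 = 22.3 L.
Step 1 — Polytropic n=1.43: T₂ = T₁(V₁/V₂)^(n−1) = 345×(4.17)^0.43 = 637 K; P₂ = P₁(V₁/V₂)^n = 1810 kPa.
W = (P₁V₁−P₂V₂)/(n−1) = (235×22.3−1810×5.36)/0.43 = -10300 J.
ΔU = nCvΔT = 1.83×29.7×(637−345) = 15900 J.
Q = ΔU + W = 5540 J.
State after step 1: P = 1810 kPa, V = 5.36 L, T = 637 K.
Step 2 — Adiabatic: T₂/T₁ = (P₂/P₁)^((γ−1)/γ) ⇒ T₂ = 637×(1.88)^0.219 = 732 K; V₂ = 3.27 L.
ΔU = nCvΔT = 1.83×29.7×(732−637) = 5130 J.
Q = 0 for an adiabatic process, so W = −ΔU = -5130 J.
Net over both steps: W = -15500 J, Q = 5540 J, ΔU = 21000 J.

-15500 J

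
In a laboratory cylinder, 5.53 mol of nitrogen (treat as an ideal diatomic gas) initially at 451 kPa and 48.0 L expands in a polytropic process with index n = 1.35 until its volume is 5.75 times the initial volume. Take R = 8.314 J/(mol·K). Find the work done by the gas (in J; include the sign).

T₁ = P₁V₁/(nR) = 451×48.0/(5.53×8.314) = 471 K.
Polytropic n=1.35: T₂ = T₁(V₁/V₂)^(n−1) = 471×(0.174)^0.35 = 255 K; P₂ = P₁(V₁/V₂)^n = 42.5 kPa.
W = (P₁V₁−P₂V₂)/(n−1) = (451×48.0−42.5×276)/0.35 = 28300 J.

28300 J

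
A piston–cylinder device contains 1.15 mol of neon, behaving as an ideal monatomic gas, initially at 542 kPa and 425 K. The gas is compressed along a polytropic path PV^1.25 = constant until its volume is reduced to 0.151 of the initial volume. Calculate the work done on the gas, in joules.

V₁ = nRT₁/P₁ = 1.15×8.314×425/542 = 7.50 L.
Polytropic n=1.25: T₂ = T₁(V₁/V₂)^(n−1) = 425×(6.62)^0.25 = 682 K; P₂ = P₁(V₁/V₂)^n = 5760 kPa.
W = (P₁V₁−P₂V₂)/(n−1) = (542×7.50−5760×1.13)/0.25 = -9820 J.
Work done on the gas = −W_by = 9820 J.

9820 J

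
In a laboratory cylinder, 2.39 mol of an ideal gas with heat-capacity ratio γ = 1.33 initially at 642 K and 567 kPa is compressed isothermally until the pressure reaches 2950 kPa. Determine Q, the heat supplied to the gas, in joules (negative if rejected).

-21000 J

V₁ = nRT₁/P₁ = 2.39×8.314×642/567 = 22.5 L.
Isothermal: T stays 642 K; PV = const ⇒ V₂ = 4.32 L, P₂ = 2950 kPa.
ΔU = 0 (ideal gas, T constant).
W = nRT ln(V₂/V₁) = 2.39×8.314×642×ln(0.192) = -21000 J.
Q = ΔU + W = -21000 J.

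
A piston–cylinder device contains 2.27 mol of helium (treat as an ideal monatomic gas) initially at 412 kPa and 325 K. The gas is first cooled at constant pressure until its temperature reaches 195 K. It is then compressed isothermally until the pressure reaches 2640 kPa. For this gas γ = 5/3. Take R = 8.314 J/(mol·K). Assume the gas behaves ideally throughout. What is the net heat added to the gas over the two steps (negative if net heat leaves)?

-13000 J

V₁ = nRT₁/P₁ = 2.27×8.314×325/412 = 14.9 L.
Step 1 — Isobaric: P stays 412 kPa; V/T = const ⇒ T₂ = 195 K, V₂ = 8.93 L.
W = PΔV = 412×(8.93−14.9) kPa·L = -2450 J.
ΔU = nCvΔT = 2.27×12.5×(195−325) = -3680 J.
Q = ΔU + W = nCpΔT = -6130 J.
State after step 1: P = 412 kPa, V = 8.93 L, T = 195 K.
Step 2 — Isothermal: T stays 195 K; PV = const ⇒ V₂ = 1.39 L, P₂ = 2640 kPa.
ΔU = 0 (ideal gas, T constant).
W = nRT ln(V₂/V₁) = 2.27×8.314×195×ln(0.156) = -6840 J.
Q = ΔU + W = -6840 J.
Net over both steps: W = -9290 J, Q = -13000 J, ΔU = -3680 J.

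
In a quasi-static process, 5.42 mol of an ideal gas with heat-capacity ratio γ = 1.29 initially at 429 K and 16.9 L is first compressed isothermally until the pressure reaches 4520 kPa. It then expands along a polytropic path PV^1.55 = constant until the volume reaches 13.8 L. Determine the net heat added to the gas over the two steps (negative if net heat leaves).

-41500 J

P₁ = nRT₁/V₁ = 5.42×8.314×429/16.9 = 1140 kPa.
Step 1 — Isothermal: T stays 429 K; PV = const ⇒ V₂ = 4.28 L, P₂ = 4520 kPa.
ΔU = 0 (ideal gas, T constant).
W = nRT ln(V₂/V₁) = 5.42×8.314×429×ln(0.253) = -26600 J.
Q = ΔU + W = -26600 J.
State after step 1: P = 4520 kPa, V = 4.28 L, T = 429 K.
Step 2 — Polytropic n=1.55: T₂ = T₁(V₁/V₂)^(n−1) = 429×(0.310)^0.55 = 225 K; P₂ = P₁(V₁/V₂)^n = 735 kPa.
W = (P₁V₁−P₂V₂)/(n−1) = (4520×4.28−735×13.8)/0.55 = 16700 J.
ΔU = nCvΔT = 5.42×28.7×(225−429) = -31700 J.
Q = ΔU + W = -15000 J.
Net over both steps: W = -9870 J, Q = -41500 J, ΔU = -31700 J.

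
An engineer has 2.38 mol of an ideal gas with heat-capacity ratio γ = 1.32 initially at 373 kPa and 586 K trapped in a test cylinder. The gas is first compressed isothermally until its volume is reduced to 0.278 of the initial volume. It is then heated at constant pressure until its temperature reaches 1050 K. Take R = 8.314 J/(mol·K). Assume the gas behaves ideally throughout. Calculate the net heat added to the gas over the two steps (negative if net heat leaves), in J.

23000 J

V₁ = nRT₁/P₁ = 2.38×8.314×586/373 = 31.1 L.
Step 1 — Isothermal: T stays 586 K; PV = const ⇒ V₂ = 8.64 L, P₂ = 1340 kPa.
ΔU = 0 (ideal gas, T constant).
W = nRT ln(V₂/V₁) = 2.38×8.314×586×ln(0.278) = -14800 J.
Q = ΔU + W = -14800 J.
State after step 1: P = 1340 kPa, V = 8.64 L, T = 586 K.
Step 2 — Isobaric: P stays 1340 kPa; V/T = const ⇒ T₂ = 1050 K, V₂ = 15.5 L.
W = PΔV = 1340×(15.5−8.64) kPa·L = 9180 J.
ΔU = nCvΔT = 2.38×26.0×(1050−586) = 28700 J.
Q = ΔU + W = nCpΔT = 37900 J.
Net over both steps: W = -5660 J, Q = 23000 J, ΔU = 28700 J.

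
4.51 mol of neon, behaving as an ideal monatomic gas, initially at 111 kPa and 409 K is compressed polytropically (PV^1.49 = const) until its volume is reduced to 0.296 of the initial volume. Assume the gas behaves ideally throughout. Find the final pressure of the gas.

V₁ = nRT₁/P₁ = 4.51×8.314×409/111 = 138 L.
Polytropic n=1.49: T₂ = T₁(V₁/V₂)^(n−1) = 409×(3.38)^0.49 = 743 K; P₂ = P₁(V₁/V₂)^n = 681 kPa.

681 kPa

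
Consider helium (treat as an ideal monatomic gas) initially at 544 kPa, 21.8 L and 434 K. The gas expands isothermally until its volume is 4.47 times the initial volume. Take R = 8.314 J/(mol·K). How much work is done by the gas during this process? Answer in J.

n = P₁V₁/(RT₁) = 544×21.8/(8.314×434) = 3.29 mol.
Isothermal: T stays 434 K; PV = const ⇒ V₂ = 97.4 L, P₂ = 122 kPa.
W = nRT ln(V₂/V₁) = 3.29×8.314×434×ln(4.47) = 17800 J.

17800 J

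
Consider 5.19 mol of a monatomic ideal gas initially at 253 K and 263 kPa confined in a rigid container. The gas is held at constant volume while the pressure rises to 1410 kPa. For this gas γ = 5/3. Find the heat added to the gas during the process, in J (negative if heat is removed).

71400 J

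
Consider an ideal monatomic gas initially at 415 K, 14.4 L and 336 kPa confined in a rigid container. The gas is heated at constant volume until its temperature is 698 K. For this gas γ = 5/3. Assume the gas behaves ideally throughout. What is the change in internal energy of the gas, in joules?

n = P₁V₁/(RT₁) = 336×14.4/(8.314×415) = 1.40 mol.
Isochoric: V stays 14.4 L; P/T = const ⇒ T₂ = 698 K, P₂ = 565 kPa.
For an ideal gas ΔU = nCvΔT with Cv = (3/2)R = 12.5 J/(mol·K).
ΔU = 1.40×12.5×(698−415) = 4950 J.

4950 J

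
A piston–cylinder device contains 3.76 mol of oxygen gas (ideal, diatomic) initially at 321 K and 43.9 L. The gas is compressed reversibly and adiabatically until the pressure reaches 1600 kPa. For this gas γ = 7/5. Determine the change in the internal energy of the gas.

P₁ = nRT₁/V₁ = 3.76×8.314×321/43.9 = 229 kPa.
Adiabatic: T₂/T₁ = (P₂/P₁)^((γ−1)/γ) ⇒ T₂ = 321×(7.00)^0.286 = 560 K; V₂ = 10.9 L.
For an ideal gas ΔU = nCvΔT with Cv = (5/2)R = 20.8 J/(mol·K).
ΔU = 3.76×20.8×(560−321) = 18700 J.

18700 J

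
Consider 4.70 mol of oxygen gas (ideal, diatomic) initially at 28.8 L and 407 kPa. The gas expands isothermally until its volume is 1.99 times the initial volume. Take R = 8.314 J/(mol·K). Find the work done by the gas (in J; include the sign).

T₁ = P₁V₁/(nR) = 407×28.8/(4.70×8.314) = 300 K.
Isothermal: T stays 300 K; PV = const ⇒ V₂ = 57.3 L, P₂ = 205 kPa.
W = nRT ln(V₂/V₁) = 4.70×8.314×300×ln(1.99) = 8070 J.

8070 J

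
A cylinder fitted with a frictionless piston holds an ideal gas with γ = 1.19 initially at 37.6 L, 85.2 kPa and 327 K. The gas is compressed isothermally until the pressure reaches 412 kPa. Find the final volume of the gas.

Isothermal: T stays 327 K; PV = const ⇒ V₂ = 7.78 L, P₂ = 412 kPa.

7.78 L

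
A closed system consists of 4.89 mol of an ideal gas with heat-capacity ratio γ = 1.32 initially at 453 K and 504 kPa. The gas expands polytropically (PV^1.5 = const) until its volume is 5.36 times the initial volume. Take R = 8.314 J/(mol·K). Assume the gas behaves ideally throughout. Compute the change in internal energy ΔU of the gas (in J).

V₁ = nRT₁/P₁ = 4.89×8.314×453/504 = 36.5 L.
Polytropic n=1.5: T₂ = T₁(V₁/V₂)^(n−1) = 453×(0.187)^0.50 = 196 K; P₂ = P₁(V₁/V₂)^n = 40.6 kPa.
For an ideal gas ΔU = nCvΔT with Cv = R/(γ−1) = 26.0 J/(mol·K).
ΔU = 4.89×26.0×(196−453) = -32700 J.

-32700 J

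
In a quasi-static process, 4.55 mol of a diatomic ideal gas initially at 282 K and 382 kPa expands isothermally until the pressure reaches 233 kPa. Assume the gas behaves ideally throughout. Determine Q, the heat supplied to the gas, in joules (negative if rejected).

5270 J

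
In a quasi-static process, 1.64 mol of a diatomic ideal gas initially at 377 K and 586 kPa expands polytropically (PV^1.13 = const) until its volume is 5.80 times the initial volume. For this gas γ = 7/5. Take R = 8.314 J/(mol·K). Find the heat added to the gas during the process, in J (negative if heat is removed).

V₁ = nRT₁/P₁ = 1.64×8.314×377/586 = 8.77 L.
Polytropic n=1.13: T₂ = T₁(V₁/V₂)^(n−1) = 377×(0.172)^0.13 = 300 K; P₂ = P₁(V₁/V₂)^n = 80.4 kPa.
W = (P₁V₁−P₂V₂)/(n−1) = (586×8.77−80.4×50.9)/0.13 = 8080 J.
ΔU = nCvΔT = 1.64×20.8×(300−377) = -2630 J.
Q = ΔU + W = 5450 J.

5450 J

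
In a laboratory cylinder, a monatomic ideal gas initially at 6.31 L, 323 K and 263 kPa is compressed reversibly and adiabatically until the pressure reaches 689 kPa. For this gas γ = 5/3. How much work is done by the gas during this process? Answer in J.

-1170 J

n = P₁V₁/(RT₁) = 263×6.31/(8.314×323) = 0.618 mol.
Adiabatic: T₂/T₁ = (P₂/P₁)^((γ−1)/γ) ⇒ T₂ = 323×(2.62)^0.400 = 475 K; V₂ = 3.54 L.
ΔU = nCvΔT = 0.618×12.5×(475−323) = 1170 J.
Q = 0 for an adiabatic process, so W = −ΔU = -1170 J.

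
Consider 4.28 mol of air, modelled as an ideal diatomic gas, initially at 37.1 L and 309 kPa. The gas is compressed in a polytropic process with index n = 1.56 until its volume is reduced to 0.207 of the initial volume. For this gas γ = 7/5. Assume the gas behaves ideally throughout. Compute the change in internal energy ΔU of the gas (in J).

T₁ = P₁V₁/(nR) = 309×37.1/(4.28×8.314) = 322 K.
Polytropic n=1.56: T₂ = T₁(V₁/V₂)^(n−1) = 322×(4.83)^0.56 = 778 K; P₂ = P₁(V₁/V₂)^n = 3610 kPa.
For an ideal gas ΔU = nCvΔT with Cv = (5/2)R = 20.8 J/(mol·K).
ΔU = 4.28×20.8×(778−322) = 40600 J.

40600 J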